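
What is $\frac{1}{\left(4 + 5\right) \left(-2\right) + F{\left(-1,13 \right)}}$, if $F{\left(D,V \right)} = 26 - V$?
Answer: $- \frac{1}{5} \approx -0.2$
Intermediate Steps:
$\frac{1}{\left(4 + 5\right) \left(-2\right) + F{\left(-1,13 \right)}} = \frac{1}{\left(4 + 5\right) \left(-2\right) + \left(26 - 13\right)} = \frac{1}{9 \left(-2\right) + \left(26 - 13\right)} = \frac{1}{-18 + 13} = \frac{1}{-5} = - \frac{1}{5}$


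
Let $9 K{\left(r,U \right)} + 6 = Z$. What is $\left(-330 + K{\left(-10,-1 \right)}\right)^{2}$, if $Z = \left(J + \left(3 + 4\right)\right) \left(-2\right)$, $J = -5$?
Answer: $\frac{8880400}{81} \approx 1.0963 \cdot 10^{5}$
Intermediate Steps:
$Z = -4$ ($Z = \left(-5 + \left(3 + 4\right)\right) \left(-2\right) = \left(-5 + 7\right) \left(-2\right) = 2 \left(-2\right) = -4$)
$K{\left(r,U \right)} = - \frac{10}{9}$ ($K{\left(r,U \right)} = - \frac{2}{3} + \frac{1}{9} \left(-4\right) = - \frac{2}{3} - \frac{4}{9} = - \frac{10}{9}$)
$\left(-330 + K{\left(-10,-1 \right)}\right)^{2} = \left(-330 - \frac{10}{9}\right)^{2} = \left(- \frac{2980}{9}\right)^{2} = \frac{8880400}{81}$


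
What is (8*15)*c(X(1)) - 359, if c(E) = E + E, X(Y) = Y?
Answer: -119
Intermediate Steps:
c(E) = 2*E
(8*15)*c(X(1)) - 359 = (8*15)*(2*1) - 359 = 120*2 - 359 = 240 - 359 = -119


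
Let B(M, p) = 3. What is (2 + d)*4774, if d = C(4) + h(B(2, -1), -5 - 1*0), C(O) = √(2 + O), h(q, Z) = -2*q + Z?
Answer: -42966 + 4774*√6 ≈ -31272.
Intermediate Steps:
h(q, Z) = Z - 2*q
d = -11 + √6 (d = √(2 + 4) + ((-5 - 1*0) - 2*3) = √6 + ((-5 + 0) - 6) = √6 + (-5 - 6) = √6 - 11 = -11 + √6 ≈ -8.5505)
(2 + d)*4774 = (2 + (-11 + √6))*4774 = (-9 + √6)*4774 = -42966 + 4774*√6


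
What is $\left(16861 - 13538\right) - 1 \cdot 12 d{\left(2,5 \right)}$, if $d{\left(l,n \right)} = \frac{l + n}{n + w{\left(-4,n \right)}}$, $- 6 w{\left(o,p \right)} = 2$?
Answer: $3305$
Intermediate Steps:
$w{\left(o,p \right)} = - \frac{1}{3}$ ($w{\left(o,p \right)} = \left(- \frac{1}{6}\right) 2 = - \frac{1}{3}$)
$d{\left(l,n \right)} = \frac{l + n}{- \frac{1}{3} + n}$ ($d{\left(l,n \right)} = \frac{l + n}{n - \frac{1}{3}} = \frac{l + n}{- \frac{1}{3} + n}$)
$\left(16861 - 13538\right) - 1 \cdot 12 d{\left(2,5 \right)} = \left(16861 - 13538\right) - 1 \cdot 12 \frac{3 \left(2 + 5\right)}{-1 + 3 \cdot 5} = \left(16861 - 13538\right) - 12 \cdot 3 \frac{1}{-1 + 15} \cdot 7 = 3323 - 12 \cdot 3 \cdot \frac{1}{14} \cdot 7 = 3323 - 12 \cdot \frac{3}{2} = 3323 - 18 = 3305$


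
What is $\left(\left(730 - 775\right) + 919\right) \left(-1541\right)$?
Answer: $-1346834$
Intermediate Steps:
$\left(\left(730 - 775\right) + 919\right) \left(-1541\right) = \left(-45 + 919\right) \left(-1541\right) = 874 \left(-1541\right) = -1346834$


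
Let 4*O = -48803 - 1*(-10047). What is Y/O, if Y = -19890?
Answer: 19890/9689 ≈ 2.0528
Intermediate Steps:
O = -9689 (O = (-48803 - 1*(-10047))/4 = (-48803 + 10047)/4 = (¼)*(-38756) = -9689)
Y/O = -19890/(-9689) = -19890*(-1/9689) = 19890/9689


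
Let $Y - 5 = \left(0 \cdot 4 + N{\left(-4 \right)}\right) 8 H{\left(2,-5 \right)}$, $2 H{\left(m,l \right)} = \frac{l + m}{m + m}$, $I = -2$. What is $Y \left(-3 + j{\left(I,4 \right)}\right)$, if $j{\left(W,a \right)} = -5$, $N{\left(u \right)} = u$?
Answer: $-136$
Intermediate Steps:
$H{\left(m,l \right)} = \frac{l + m}{4 m}$ ($H{\left(m,l \right)} = \frac{\left(l + m\right) \frac{1}{m + m}}{2} = \frac{\left(l + m\right) \frac{1}{2 m}}{2} = \frac{\frac{1}{2} \frac{1}{m} \left(l + m\right)}{2} = \frac{l + m}{4 m}$)
$Y = 17$ ($Y = 5 + \left(0 \cdot 4 - 4\right) 8 \frac{-5 + 2}{4 \cdot 2} = 5 + \left(0 - 4\right) 8 \cdot \frac{1}{4} \cdot \frac{1}{2} \left(-3\right) = 5 + \left(-4\right) 8 \left(- \frac{3}{8}\right) = 5 - -12 = 5 + 12 = 17$)
$Y \left(-3 + j{\left(I,4 \right)}\right) = 17 \left(-3 - 5\right) = 17 \left(-8\right) = -136$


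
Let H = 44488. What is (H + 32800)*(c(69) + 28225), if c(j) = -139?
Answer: 2170710768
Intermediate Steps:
(H + 32800)*(c(69) + 28225) = (44488 + 32800)*(-139 + 28225) = 77288*28086 = 2170710768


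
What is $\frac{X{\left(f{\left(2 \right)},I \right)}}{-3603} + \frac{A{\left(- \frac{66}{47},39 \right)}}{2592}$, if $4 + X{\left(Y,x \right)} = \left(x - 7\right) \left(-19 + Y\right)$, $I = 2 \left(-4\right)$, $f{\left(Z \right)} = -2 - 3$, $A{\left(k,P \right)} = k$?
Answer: $- \frac{2422619}{24385104} \approx -0.099348$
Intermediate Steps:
$f{\left(Z \right)} = -5$
$I = -8$
$X{\left(Y,x \right)} = -4 + \left(-19 + Y\right) \left(-7 + x\right)$ ($X{\left(Y,x \right)} = -4 + \left(x - 7\right) \left(-19 + Y\right) = -4 + \left(-7 + x\right) \left(-19 + Y\right) = -4 + \left(-19 + Y\right) \left(-7 + x\right)$)
$\frac{X{\left(f{\left(2 \right)},I \right)}}{-3603} + \frac{A{\left(- \frac{66}{47},39 \right)}}{2592} = \frac{129 - -152 - -35 - -40}{-3603} + \frac{\left(-66\right) \frac{1}{47}}{2592} = \left(129 + 152 + 35 + 40\right) \left(- \frac{1}{3603}\right) + \left(-66\right) \frac{1}{47} \cdot \frac{1}{2592} = 356 \left(- \frac{1}{3603}\right) - \frac{11}{20304} = - \frac{356}{3603} - \frac{11}{20304} = - \frac{2422619}{24385104}$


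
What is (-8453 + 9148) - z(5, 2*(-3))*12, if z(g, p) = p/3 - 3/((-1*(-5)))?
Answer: 3631/5 ≈ 726.20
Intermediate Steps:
z(g, p) = -⅗ + p/3 (z(g, p) = p*(⅓) - 3/5 = p/3 - 3*⅕ = p/3 - ⅗ = -⅗ + p/3)
(-8453 + 9148) - z(5, 2*(-3))*12 = (-8453 + 9148) - (-⅗ + (2*(-3))/3)*12 = 695 - (-⅗ + (⅓)*(-6))*12 = 695 - (-⅗ - 2)*12 = 695 - (-13)*12/5 = 695 - 1*(-156/5) = 695 + 156/5 = 3631/5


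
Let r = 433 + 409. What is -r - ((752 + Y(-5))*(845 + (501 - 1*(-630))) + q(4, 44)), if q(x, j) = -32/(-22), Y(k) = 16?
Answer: -16702526/11 ≈ -1.5184e+6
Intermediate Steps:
r = 842
q(x, j) = 16/11 (q(x, j) = -32*(-1/22) = 16/11)
-r - ((752 + Y(-5))*(845 + (501 - 1*(-630))) + q(4, 44)) = -1*842 - ((752 + 16)*(845 + (501 - 1*(-630))) + 16/11) = -842 - (768*(845 + (501 + 630)) + 16/11) = -842 - (768*(845 + 1131) + 16/11) = -842 - (768*1976 + 16/11) = -842 - (1517568 + 16/11) = -842 - 1*16693264/11 = -842 - 16693264/11 = -16702526/11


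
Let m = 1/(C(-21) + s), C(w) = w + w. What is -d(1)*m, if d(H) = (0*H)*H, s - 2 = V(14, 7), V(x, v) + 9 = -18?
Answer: 0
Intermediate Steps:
V(x, v) = -27 (V(x, v) = -9 - 18 = -27)
C(w) = 2*w
s = -25 (s = 2 - 27 = -25)
d(H) = 0 (d(H) = 0*H = 0)
m = -1/67 (m = 1/(2*(-21) - 25) = 1/(-42 - 25) = 1/(-67) = -1/67 ≈ -0.014925)
-d(1)*m = -0*(-1)/67 = -1*0 = 0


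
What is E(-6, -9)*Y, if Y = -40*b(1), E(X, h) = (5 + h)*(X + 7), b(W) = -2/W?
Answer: -320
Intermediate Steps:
E(X, h) = (5 + h)*(7 + X)
Y = 80 (Y = -(-80)/1 = -(-80) = -40*(-2) = 80)
E(-6, -9)*Y = (35 + 5*(-6) + 7*(-9) - 6*(-9))*80 = (35 - 30 - 63 + 54)*80 = -4*80 = -320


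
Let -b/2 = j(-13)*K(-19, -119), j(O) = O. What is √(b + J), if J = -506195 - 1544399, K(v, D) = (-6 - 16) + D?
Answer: 2*I*√513565 ≈ 1433.3*I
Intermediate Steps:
K(v, D) = -22 + D
J = -2050594
b = -3666 (b = -(-26)*(-22 - 119) = -(-26)*(-141) = -2*1833 = -3666)
√(b + J) = √(-3666 - 2050594) = √(-2054260) = 2*I*√513565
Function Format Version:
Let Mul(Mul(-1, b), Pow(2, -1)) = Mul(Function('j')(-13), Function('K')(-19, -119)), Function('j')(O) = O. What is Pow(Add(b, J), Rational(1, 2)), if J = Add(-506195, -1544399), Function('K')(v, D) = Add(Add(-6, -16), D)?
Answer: Mul(2, I, Pow(513565, Rational(1, 2))) ≈ Mul(1433.3, I)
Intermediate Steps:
Function('K')(v, D) = Add(-22, D)
J = -2050594
b = -3666 (b = Mul(-2, Mul(-13, Add(-22, -119))) = Mul(-2, Mul(-13, -141)) = Mul(-2, 1833) = -3666)
Pow(Add(b, J), Rational(1, 2)) = Pow(Add(-3666, -2050594), Rational(1, 2)) = Pow(-2054260, Rational(1, 2)) = Mul(2, I, Pow(513565, Rational(1, 2)))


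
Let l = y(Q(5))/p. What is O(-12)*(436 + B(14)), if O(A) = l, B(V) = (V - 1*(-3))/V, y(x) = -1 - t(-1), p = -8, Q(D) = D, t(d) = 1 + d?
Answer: 6121/112 ≈ 54.652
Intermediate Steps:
y(x) = -1 (y(x) = -1 - (1 - 1) = -1 - 1*0 = -1 + 0 = -1)
l = ⅛ (l = -1/(-8) = -1*(-⅛) = ⅛ ≈ 0.12500)
B(V) = (3 + V)/V (B(V) = (V + 3)/V = (3 + V)/V)
O(A) = ⅛
O(-12)*(436 + B(14)) = (436 + (3 + 14)/14)/8 = (436 + (1/14)*17)/8 = (436 + 17/14)/8 = (⅛)*(6121/14) = 6121/112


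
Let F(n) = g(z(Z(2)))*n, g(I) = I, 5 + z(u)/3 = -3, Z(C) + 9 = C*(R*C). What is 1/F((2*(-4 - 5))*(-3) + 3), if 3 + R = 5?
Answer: -1/1368 ≈ -0.00073099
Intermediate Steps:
R = 2 (R = -3 + 5 = 2)
Z(C) = -9 + 2*C² (Z(C) = -9 + C*(2*C) = -9 + 2*C²)
z(u) = -24 (z(u) = -15 + 3*(-3) = -15 - 9 = -24)
F(n) = -24*n
1/F((2*(-4 - 5))*(-3) + 3) = 1/(-24*((2*(-4 - 5))*(-3) + 3)) = 1/(-24*((2*(-9))*(-3) + 3)) = 1/(-24*(-18*(-3) + 3)) = 1/(-24*(54 + 3)) = 1/(-24*57) = 1/(-1368) = -1/1368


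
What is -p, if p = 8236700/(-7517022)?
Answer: 4118350/3758511 ≈ 1.0957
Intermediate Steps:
p = -4118350/3758511 (p = 8236700*(-1/7517022) = -4118350/3758511 ≈ -1.0957)
-p = -1*(-4118350/3758511) = 4118350/3758511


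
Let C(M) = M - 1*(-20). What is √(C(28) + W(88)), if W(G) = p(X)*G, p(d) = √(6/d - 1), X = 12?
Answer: 2*√(12 + 11*I*√2) ≈ 7.9557 + 3.9107*I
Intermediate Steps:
C(M) = 20 + M (C(M) = M + 20 = 20 + M)
p(d) = √(-1 + 6/d)
W(G) = I*G*√2/2 (W(G) = √((6 - 1*12)/12)*G = √((6 - 12)/12)*G = √((1/12)*(-6))*G = √(-½)*G = (I*√2/2)*G = I*G*√2/2)
√(C(28) + W(88)) = √((20 + 28) + (½)*I*88*√2) = √(48 + 44*I*√2)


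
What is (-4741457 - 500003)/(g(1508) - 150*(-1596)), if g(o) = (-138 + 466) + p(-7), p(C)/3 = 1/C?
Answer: -36690220/1678093 ≈ -21.864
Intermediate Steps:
p(C) = 3/C
g(o) = 2293/7 (g(o) = (-138 + 466) + 3/(-7) = 328 + 3*(-1/7) = 328 - 3/7 = 2293/7)
(-4741457 - 500003)/(g(1508) - 150*(-1596)) = (-4741457 - 500003)/(2293/7 - 150*(-1596)) = -5241460/(2293/7 + 239400) = -5241460/1678093/7 = -5241460*7/1678093 = -36690220/1678093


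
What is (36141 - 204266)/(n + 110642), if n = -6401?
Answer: -168125/104241 ≈ -1.6128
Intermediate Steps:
(36141 - 204266)/(n + 110642) = (36141 - 204266)/(-6401 + 110642) = -168125/104241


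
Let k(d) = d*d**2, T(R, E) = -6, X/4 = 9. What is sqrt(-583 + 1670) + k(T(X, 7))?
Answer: -216 + sqrt(1087) ≈ -183.03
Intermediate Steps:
X = 36 (X = 4*9 = 36)
k(d) = d**3
sqrt(-583 + 1670) + k(T(X, 7)) = sqrt(-583 + 1670) + (-6)**3 = sqrt(1087) - 216 = -216 + sqrt(1087)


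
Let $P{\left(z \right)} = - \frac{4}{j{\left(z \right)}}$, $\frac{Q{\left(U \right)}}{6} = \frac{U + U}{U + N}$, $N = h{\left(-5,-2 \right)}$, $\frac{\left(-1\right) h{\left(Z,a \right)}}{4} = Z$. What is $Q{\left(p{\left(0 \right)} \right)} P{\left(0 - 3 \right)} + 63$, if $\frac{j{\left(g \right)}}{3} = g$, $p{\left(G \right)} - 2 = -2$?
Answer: $63$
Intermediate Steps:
$h{\left(Z,a \right)} = - 4 Z$
$N = 20$ ($N = \left(-4\right) \left(-5\right) = 20$)
$p{\left(G \right)} = 0$ ($p{\left(G \right)} = 2 - 2 = 0$)
$j{\left(g \right)} = 3 g$
$Q{\left(U \right)} = \frac{12 U}{20 + U}$ ($Q{\left(U \right)} = 6 \frac{U + U}{U + 20} = 6 \frac{2 U}{20 + U} = \frac{12 U}{20 + U}$)
$P{\left(z \right)} = - \frac{4}{3 z}$
$Q{\left(p{\left(0 \right)} \right)} P{\left(0 - 3 \right)} + 63 = 12 \cdot 0 \frac{1}{20 + 0} \left(- \frac{4}{3 \left(0 - 3\right)}\right) + 63 = 12 \cdot 0 \cdot \frac{1}{20} \left(- \frac{4}{3 \left(-3\right)}\right) + 63 = 12 \cdot 0 \cdot \frac{1}{20} \left(\left(- \frac{4}{3}\right) \left(- \frac{1}{3}\right)\right) + 63 = 0 \cdot \frac{4}{9} + 63 = 0 + 63 = 63$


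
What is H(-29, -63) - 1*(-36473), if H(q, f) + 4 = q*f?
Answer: 38296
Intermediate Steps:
H(q, f) = -4 + f*q (H(q, f) = -4 + q*f = -4 + f*q)
H(-29, -63) - 1*(-36473) = (-4 - 63*(-29)) - 1*(-36473) = (-4 + 1827) + 36473 = 1823 + 36473 = 38296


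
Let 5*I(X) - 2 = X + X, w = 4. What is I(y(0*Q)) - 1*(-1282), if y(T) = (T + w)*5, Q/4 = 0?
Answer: 6452/5 ≈ 1290.4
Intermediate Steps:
Q = 0 (Q = 4*0 = 0)
y(T) = 20 + 5*T (y(T) = (T + 4)*5 = (4 + T)*5 = 20 + 5*T)
I(X) = ⅖ + 2*X/5 (I(X) = ⅖ + (X + X)/5 = ⅖ + (2*X)/5 = ⅖ + 2*X/5)
I(y(0*Q)) - 1*(-1282) = (⅖ + 2*(20 + 5*(0*0))/5) - 1*(-1282) = (⅖ + 2*(20 + 5*0)/5) + 1282 = (⅖ + 2*(20 + 0)/5) + 1282 = (⅖ + (⅖)*20) + 1282 = (⅖ + 8) + 1282 = 42/5 + 1282 = 6452/5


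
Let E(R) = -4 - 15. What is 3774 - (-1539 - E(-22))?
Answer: 5294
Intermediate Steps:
E(R) = -19
3774 - (-1539 - E(-22)) = 3774 - (-1539 - 1*(-19)) = 3774 - (-1539 + 19) = 3774 - 1*(-1520) = 3774 + 1520 = 5294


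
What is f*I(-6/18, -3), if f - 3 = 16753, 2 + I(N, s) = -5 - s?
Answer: -67024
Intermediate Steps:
I(N, s) = -7 - s (I(N, s) = -2 + (-5 - s) = -7 - s)
f = 16756 (f = 3 + 16753 = 16756)
f*I(-6/18, -3) = 16756*(-7 - 1*(-3)) = 16756*(-7 + 3) = 16756*(-4) = -67024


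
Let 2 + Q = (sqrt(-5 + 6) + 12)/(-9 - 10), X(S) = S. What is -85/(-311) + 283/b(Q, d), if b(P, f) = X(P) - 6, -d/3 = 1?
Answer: -1658222/51315 ≈ -32.315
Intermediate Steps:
d = -3 (d = -3*1 = -3)
Q = -51/19 (Q = -2 + (sqrt(-5 + 6) + 12)/(-9 - 10) = -2 + (sqrt(1) + 12)/(-19) = -2 + (1 + 12)*(-1/19) = -2 + 13*(-1/19) = -2 - 13/19 = -51/19 ≈ -2.6842)
b(P, f) = -6 + P (b(P, f) = P - 6 = -6 + P)
-85/(-311) + 283/b(Q, d) = -85/(-311) + 283/(-6 - 51/19) = -85*(-1/311) + 283/(-165/19) = 85/311 + 283*(-19/165) = 85/311 - 5377/165 = -1658222/51315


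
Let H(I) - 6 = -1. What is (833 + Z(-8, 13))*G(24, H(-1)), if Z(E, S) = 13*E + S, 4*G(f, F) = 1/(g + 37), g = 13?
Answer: 371/100 ≈ 3.7100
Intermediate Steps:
H(I) = 5 (H(I) = 6 - 1 = 5)
G(f, F) = 1/200 (G(f, F) = 1/(4*(13 + 37)) = (¼)/50 = (¼)*(1/50) = 1/200)
Z(E, S) = S + 13*E
(833 + Z(-8, 13))*G(24, H(-1)) = (833 + (13 + 13*(-8)))*(1/200) = (833 + (13 - 104))*(1/200) = (833 - 91)*(1/200) = 742*(1/200) = 371/100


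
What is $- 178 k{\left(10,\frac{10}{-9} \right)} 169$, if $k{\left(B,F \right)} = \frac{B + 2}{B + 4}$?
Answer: $- \frac{180492}{7} \approx -25785.0$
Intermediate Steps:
$k{\left(B,F \right)} = \frac{2 + B}{4 + B}$
$- 178 k{\left(10,\frac{10}{-9} \right)} 169 = - 178 \frac{2 + 10}{4 + 10} \cdot 169 = - 178 \cdot \frac{1}{14} \cdot 12 \cdot 169 = \left(-178\right) \frac{6}{7} \cdot 169 = \left(- \frac{1068}{7}\right) 169 = - \frac{180492}{7}$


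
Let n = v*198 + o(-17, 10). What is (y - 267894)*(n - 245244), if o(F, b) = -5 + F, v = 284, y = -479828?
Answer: 141344880548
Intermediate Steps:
n = 56210 (n = 284*198 + (-5 - 17) = 56232 - 22 = 56210)
(y - 267894)*(n - 245244) = (-479828 - 267894)*(56210 - 245244) = -747722*(-189034) = 141344880548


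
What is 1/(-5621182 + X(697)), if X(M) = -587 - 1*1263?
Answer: -1/5623032 ≈ -1.7784e-7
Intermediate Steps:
X(M) = -1850 (X(M) = -587 - 1263 = -1850)
1/(-5621182 + X(697)) = 1/(-5621182 - 1850) = 1/(-5623032) = -1/5623032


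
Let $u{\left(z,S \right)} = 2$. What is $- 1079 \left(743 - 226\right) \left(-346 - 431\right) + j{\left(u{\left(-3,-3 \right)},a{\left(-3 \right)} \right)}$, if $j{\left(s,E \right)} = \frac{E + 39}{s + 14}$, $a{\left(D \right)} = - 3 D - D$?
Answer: $\frac{6935104227}{16} \approx 4.3344 \cdot 10^{8}$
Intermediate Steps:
$a{\left(D \right)} = - 4 D$
$j{\left(s,E \right)} = \frac{39 + E}{14 + s}$
$- 1079 \left(743 - 226\right) \left(-346 - 431\right) + j{\left(u{\left(-3,-3 \right)},a{\left(-3 \right)} \right)} = - 1079 \left(743 - 226\right) \left(-346 - 431\right) + \frac{39 - -12}{14 + 2} = - 1079 \cdot 517 \left(-777\right) + \frac{39 + 12}{16} = \left(-1079\right) \left(-401709\right) + \frac{1}{16} \cdot 51 = 433444011 + \frac{51}{16} = \frac{6935104227}{16}$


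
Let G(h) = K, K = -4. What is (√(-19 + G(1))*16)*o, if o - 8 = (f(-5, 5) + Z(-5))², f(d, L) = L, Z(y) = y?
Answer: 128*I*√23 ≈ 613.87*I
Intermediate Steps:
G(h) = -4
o = 8 (o = 8 + (5 - 5)² = 8 + 0² = 8 + 0 = 8)
(√(-19 + G(1))*16)*o = (√(-19 - 4)*16)*8 = (√(-23)*16)*8 = ((I*√23)*16)*8 = (16*I*√23)*8 = 128*I*√23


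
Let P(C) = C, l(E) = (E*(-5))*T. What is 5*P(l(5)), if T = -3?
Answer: 375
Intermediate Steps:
l(E) = 15*E (l(E) = (E*(-5))*(-3) = -5*E*(-3) = 15*E)
5*P(l(5)) = 5*(15*5) = 5*75 = 375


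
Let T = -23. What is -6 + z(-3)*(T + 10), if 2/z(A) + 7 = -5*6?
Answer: -196/37 ≈ -5.2973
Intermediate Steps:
z(A) = -2/37 (z(A) = 2/(-7 - 5*6) = 2/(-7 - 30) = 2/(-37) = 2*(-1/37) = -2/37)
-6 + z(-3)*(T + 10) = -6 - 2*(-23 + 10)/37 = -6 - 2/37*(-13) = -6 + 26/37 = -196/37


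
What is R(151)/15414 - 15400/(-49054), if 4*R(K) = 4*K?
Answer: 122391377/378059178 ≈ 0.32374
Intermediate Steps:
R(K) = K (R(K) = (4*K)/4 = K)
R(151)/15414 - 15400/(-49054) = 151/15414 - 15400/(-49054) = 151*(1/15414) - 15400*(-1/49054) = 151/15414 + 7700/24527 = 122391377/378059178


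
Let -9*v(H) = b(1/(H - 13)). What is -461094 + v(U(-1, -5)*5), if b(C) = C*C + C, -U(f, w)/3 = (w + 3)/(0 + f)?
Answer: -2557688404/5547 ≈ -4.6109e+5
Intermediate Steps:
U(f, w) = -3*(3 + w)/f (U(f, w) = -3*(w + 3)/(0 + f) = -3*(3 + w)/f)
b(C) = C + C² (b(C) = C² + C = C + C²)
v(H) = -(1 + 1/(-13 + H))/(9*(-13 + H)) (v(H) = -(1 + 1/(H - 13))/(9*(H - 13)) = -(1 + 1/(-13 + H))/(9*(-13 + H)))
-461094 + v(U(-1, -5)*5) = -461094 + (12 - 3*(-3 - 1*(-5))/(-1)*5)/(9*(-13 + (3*(-3 - 1*(-5))/(-1))*5)²) = -461094 + (12 - 3*(-1)*(-3 + 5)*5)/(9*(-13 + (3*(-1)*(-3 + 5))*5)²) = -461094 + (12 - 3*(-1)*2*5)/(9*(-13 + (3*(-1)*2)*5)²) = -461094 + (12 - (-6)*5)/(9*(-13 - 6*5)²) = -461094 + (12 - 1*(-30))/(9*(-13 - 30)²) = -461094 + (⅑)*(12 + 30)/(-43)² = -461094 + (⅑)*(1/1849)*42 = -461094 + 14/5547 = -2557688404/5547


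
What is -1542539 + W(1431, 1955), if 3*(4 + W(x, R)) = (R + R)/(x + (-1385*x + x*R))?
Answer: -3781240279619/2451303 ≈ -1.5425e+6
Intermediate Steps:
W(x, R) = -4 + 2*R/(3*(-1384*x + R*x)) (W(x, R) = -4 + ((R + R)/(x + (-1385*x + x*R)))/3 = -4 + ((2*R)/(x + (-1385*x + R*x)))/3 = -4 + ((2*R)/(-1384*x + R*x))/3 = -4 + (2*R/(-1384*x + R*x))/3 = -4 + 2*R/(3*(-1384*x + R*x)))
-1542539 + W(1431, 1955) = -1542539 + (⅔)*(1955 + 8304*1431 - 6*1955*1431)/(1431*(-1384 + 1955)) = -1542539 + (⅔)*(1/1431)*(1955 + 11883024 - 16785630)/571 = -1542539 + (⅔)*(1/1431)*(1/571)*(-4900651) = -1542539 - 9801302/2451303 = -3781240279619/2451303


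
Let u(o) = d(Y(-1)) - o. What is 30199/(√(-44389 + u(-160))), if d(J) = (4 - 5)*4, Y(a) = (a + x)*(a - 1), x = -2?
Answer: -30199*I*√44233/44233 ≈ -143.59*I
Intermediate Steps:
Y(a) = (-1 + a)*(-2 + a) (Y(a) = (a - 2)*(a - 1) = (-2 + a)*(-1 + a) = (-1 + a)*(-2 + a))
d(J) = -4 (d(J) = -1*4 = -4)
u(o) = -4 - o
30199/(√(-44389 + u(-160))) = 30199/(√(-44389 + (-4 - 1*(-160)))) = 30199/(√(-44389 + (-4 + 160))) = 30199/(√(-44389 + 156)) = 30199/(√(-44233)) = 30199/((I*√44233)) = 30199*(-I*√44233/44233) = -30199*I*√44233/44233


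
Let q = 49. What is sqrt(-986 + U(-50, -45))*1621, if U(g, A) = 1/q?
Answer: 1621*I*sqrt(48313)/7 ≈ 50900.0*I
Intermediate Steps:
U(g, A) = 1/49
sqrt(-986 + U(-50, -45))*1621 = sqrt(-986 + 1/49)*1621 = sqrt(-48313/49)*1621 = (I*sqrt(48313)/7)*1621 = 1621*I*sqrt(48313)/7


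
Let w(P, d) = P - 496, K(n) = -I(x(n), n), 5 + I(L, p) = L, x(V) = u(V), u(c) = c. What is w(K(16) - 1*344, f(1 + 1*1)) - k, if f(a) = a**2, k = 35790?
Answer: -36641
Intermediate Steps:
x(V) = V
I(L, p) = -5 + L
K(n) = 5 - n (K(n) = -(-5 + n) = 5 - n)
w(P, d) = -496 + P
w(K(16) - 1*344, f(1 + 1*1)) - k = (-496 + ((5 - 1*16) - 1*344)) - 1*35790 = (-496 + ((5 - 16) - 344)) - 35790 = (-496 + (-11 - 344)) - 35790 = (-496 - 355) - 35790 = -851 - 35790 = -36641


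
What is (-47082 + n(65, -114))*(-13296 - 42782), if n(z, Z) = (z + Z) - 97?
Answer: 2648451784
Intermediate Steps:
n(z, Z) = -97 + Z + z (n(z, Z) = (Z + z) - 97 = -97 + Z + z)
(-47082 + n(65, -114))*(-13296 - 42782) = (-47082 + (-97 - 114 + 65))*(-13296 - 42782) = (-47082 - 146)*(-56078) = -47228*(-56078) = 2648451784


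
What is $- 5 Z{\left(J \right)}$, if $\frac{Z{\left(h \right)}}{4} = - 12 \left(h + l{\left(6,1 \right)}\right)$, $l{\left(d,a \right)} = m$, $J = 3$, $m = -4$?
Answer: $-240$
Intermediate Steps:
$l{\left(d,a \right)} = -4$
$Z{\left(h \right)} = 192 - 48 h$ ($Z{\left(h \right)} = 4 \left(- 12 \left(h - 4\right)\right) = 4 \left(- 12 \left(-4 + h\right)\right) = 4 \left(48 - 12 h\right) = 192 - 48 h$)
$- 5 Z{\left(J \right)} = - 5 \left(192 - 144\right) = \left(-5\right) 48 = -240$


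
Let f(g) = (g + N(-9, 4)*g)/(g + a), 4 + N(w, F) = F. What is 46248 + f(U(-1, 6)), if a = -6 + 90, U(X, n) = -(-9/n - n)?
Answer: 2821133/61 ≈ 46248.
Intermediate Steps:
U(X, n) = n + 9/n (U(X, n) = -(-n - 9/n) = n + 9/n)
N(w, F) = -4 + F
a = 84
f(g) = g/(84 + g) (f(g) = (g + (-4 + 4)*g)/(g + 84) = (g + 0*g)/(84 + g) = (g + 0)/(84 + g) = g/(84 + g))
46248 + f(U(-1, 6)) = 46248 + (6 + 9/6)/(84 + (6 + 9/6)) = 46248 + (6 + 9*(⅙))/(84 + (6 + 9*(⅙))) = 46248 + (6 + 3/2)/(84 + (6 + 3/2)) = 46248 + 15/(2*(84 + 15/2)) = 46248 + 15/(2*(183/2)) = 46248 + (15/2)*(2/183) = 46248 + 5/61 = 2821133/61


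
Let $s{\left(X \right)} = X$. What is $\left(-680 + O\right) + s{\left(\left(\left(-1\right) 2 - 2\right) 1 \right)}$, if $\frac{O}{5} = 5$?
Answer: $-659$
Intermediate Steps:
$O = 25$ ($O = 5 \cdot 5 = 25$)
$\left(-680 + O\right) + s{\left(\left(\left(-1\right) 2 - 2\right) 1 \right)} = \left(-680 + 25\right) + \left(\left(-1\right) 2 - 2\right) 1 = -655 + \left(-2 - 2\right) 1 = -655 - 4 = -659$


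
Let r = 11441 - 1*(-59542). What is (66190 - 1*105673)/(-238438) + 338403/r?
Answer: 27830252101/5641681518 ≈ 4.9330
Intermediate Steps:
r = 70983 (r = 11441 + 59542 = 70983)
(66190 - 1*105673)/(-238438) + 338403/r = (66190 - 1*105673)/(-238438) + 338403/70983 = (66190 - 105673)*(-1/238438) + 338403*(1/70983) = -39483*(-1/238438) + 112801/23661 = 39483/238438 + 112801/23661 = 27830252101/5641681518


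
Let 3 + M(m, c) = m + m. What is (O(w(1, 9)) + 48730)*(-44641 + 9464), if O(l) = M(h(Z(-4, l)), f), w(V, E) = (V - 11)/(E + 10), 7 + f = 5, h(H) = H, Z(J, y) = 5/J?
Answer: -3427963473/2 ≈ -1.7140e+9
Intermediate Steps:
f = -2 (f = -7 + 5 = -2)
w(V, E) = (-11 + V)/(10 + E)
M(m, c) = -3 + 2*m (M(m, c) = -3 + (m + m) = -3 + 2*m)
O(l) = -11/2 (O(l) = -3 + 2*(5/(-4)) = -3 + 2*(5*(-¼)) = -3 + 2*(-5/4) = -3 - 5/2 = -11/2)
(O(w(1, 9)) + 48730)*(-44641 + 9464) = (-11/2 + 48730)*(-44641 + 9464) = (97449/2)*(-35177) = -3427963473/2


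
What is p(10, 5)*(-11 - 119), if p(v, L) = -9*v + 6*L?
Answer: 7800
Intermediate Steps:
p(10, 5)*(-11 - 119) = (-9*10 + 6*5)*(-11 - 119) = (-90 + 30)*(-130) = -60*(-130) = 7800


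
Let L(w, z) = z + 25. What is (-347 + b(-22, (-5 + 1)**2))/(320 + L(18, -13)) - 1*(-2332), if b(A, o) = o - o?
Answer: 773877/332 ≈ 2331.0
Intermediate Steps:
L(w, z) = 25 + z
b(A, o) = 0
(-347 + b(-22, (-5 + 1)**2))/(320 + L(18, -13)) - 1*(-2332) = (-347 + 0)/(320 + (25 - 13)) - 1*(-2332) = -347/(320 + 12) + 2332 = -347/332 + 2332 = 773877/332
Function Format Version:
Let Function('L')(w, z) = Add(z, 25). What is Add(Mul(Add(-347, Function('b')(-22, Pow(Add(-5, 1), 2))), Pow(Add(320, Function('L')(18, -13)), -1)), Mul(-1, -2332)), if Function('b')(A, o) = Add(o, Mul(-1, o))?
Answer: Rational(773877, 332) ≈ 2331.0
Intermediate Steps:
Function('L')(w, z) = Add(25, z)
Function('b')(A, o) = 0
Add(Mul(Add(-347, Function('b')(-22, Pow(Add(-5, 1), 2))), Pow(Add(320, Function('L')(18, -13)), -1)), Mul(-1, -2332)) = Add(Mul(Add(-347, 0), Pow(Add(320, Add(25, -13)), -1)), Mul(-1, -2332)) = Add(Mul(-347, Pow(Add(320, 12), -1)), 2332) = Add(Mul(-347, Pow(332, -1)), 2332) = Add(Mul(-347, Rational(1, 332)), 2332) = Add(Rational(-347, 332), 2332) = Rational(773877, 332)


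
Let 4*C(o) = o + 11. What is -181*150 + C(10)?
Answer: -108579/4 ≈ -27145.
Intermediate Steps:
C(o) = 11/4 + o/4 (C(o) = (o + 11)/4 = (11 + o)/4 = 11/4 + o/4)
-181*150 + C(10) = -181*150 + (11/4 + (¼)*10) = -27150 + (11/4 + 5/2) = -27150 + 21/4 = -108579/4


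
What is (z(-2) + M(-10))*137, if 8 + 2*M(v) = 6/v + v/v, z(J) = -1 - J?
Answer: -1918/5 ≈ -383.60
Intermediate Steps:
M(v) = -7/2 + 3/v (M(v) = -4 + (6/v + v/v)/2 = -4 + (6/v + 1)/2 = -4 + (1 + 6/v)/2 = -4 + (1/2 + 3/v) = -7/2 + 3/v)
(z(-2) + M(-10))*137 = ((-1 - 1*(-2)) + (-7/2 + 3/(-10)))*137 = ((-1 + 2) + (-7/2 + 3*(-1/10)))*137 = (1 + (-7/2 - 3/10))*137 = (1 - 19/5)*137 = -14/5*137 = -1918/5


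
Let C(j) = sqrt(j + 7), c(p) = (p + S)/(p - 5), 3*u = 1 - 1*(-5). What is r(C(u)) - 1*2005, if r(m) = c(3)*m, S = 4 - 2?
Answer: -4025/2 ≈ -2012.5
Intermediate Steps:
S = 2
u = 2 (u = (1 - 1*(-5))/3 = (1 + 5)/3 = (1/3)*6 = 2)
c(p) = (2 + p)/(-5 + p) (c(p) = (p + 2)/(p - 5) = (2 + p)/(-5 + p))
C(j) = sqrt(7 + j)
r(m) = -5*m/2 (r(m) = ((2 + 3)/(-5 + 3))*m = (5/(-2))*m = (-1/2*5)*m = -5*m/2)
r(C(u)) - 1*2005 = -5*sqrt(7 + 2)/2 - 1*2005 = -5*sqrt(9)/2 - 2005 = -5/2*3 - 2005 = -15/2 - 2005 = -4025/2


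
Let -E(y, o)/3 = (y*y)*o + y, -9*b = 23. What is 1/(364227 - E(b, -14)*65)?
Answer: 27/9339284 ≈ 2.8910e-6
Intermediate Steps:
b = -23/9 (b = -1/9*23 = -23/9 ≈ -2.5556)
E(y, o) = -3*y - 3*o*y**2 (E(y, o) = -3*((y*y)*o + y) = -3*(y**2*o + y) = -3*(o*y**2 + y) = -3*(y + o*y**2) = -3*y - 3*o*y**2)
1/(364227 - E(b, -14)*65) = 1/(364227 - (-3*(-23/9)*(1 - 14*(-23/9)))*65) = 1/(364227 - (-3*(-23/9)*(1 + 322/9))*65) = 1/(364227 - (-3*(-23/9)*331/9)*65) = 1/(364227 - 7613*65/27) = 1/(364227 - 1*494845/27) = 1/(364227 - 494845/27) = 1/(9339284/27) = 27/9339284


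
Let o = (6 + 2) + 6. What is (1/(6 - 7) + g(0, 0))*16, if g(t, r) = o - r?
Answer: 208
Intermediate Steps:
o = 14 (o = 8 + 6 = 14)
g(t, r) = 14 - r
(1/(6 - 7) + g(0, 0))*16 = (1/(6 - 7) + (14 - 1*0))*16 = (1/(-1) + (14 + 0))*16 = (-1 + 14)*16 = 13*16 = 208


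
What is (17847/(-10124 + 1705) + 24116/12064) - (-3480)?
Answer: 88360061519/25391704 ≈ 3479.9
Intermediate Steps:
(17847/(-10124 + 1705) + 24116/12064) - (-3480) = (17847/(-8419) + 24116*(1/12064)) - 1*(-3480) = (17847*(-1/8419) + 6029/3016) + 3480 = (-17847/8419 + 6029/3016) + 3480 = -3068401/25391704 + 3480 = 88360061519/25391704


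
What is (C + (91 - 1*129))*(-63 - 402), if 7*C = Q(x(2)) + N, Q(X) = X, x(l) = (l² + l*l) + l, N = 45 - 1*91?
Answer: 140430/7 ≈ 20061.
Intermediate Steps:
N = -46 (N = 45 - 91 = -46)
x(l) = l + 2*l² (x(l) = (l² + l²) + l = 2*l² + l = l + 2*l²)
C = -36/7 (C = (2*(1 + 2*2) - 46)/7 = (2*(1 + 4) - 46)/7 = (2*5 - 46)/7 = (10 - 46)/7 = (⅐)*(-36) = -36/7 ≈ -5.1429)
(C + (91 - 1*129))*(-63 - 402) = (-36/7 + (91 - 1*129))*(-63 - 402) = (-36/7 + (91 - 129))*(-465) = (-36/7 - 38)*(-465) = -302/7*(-465) = 140430/7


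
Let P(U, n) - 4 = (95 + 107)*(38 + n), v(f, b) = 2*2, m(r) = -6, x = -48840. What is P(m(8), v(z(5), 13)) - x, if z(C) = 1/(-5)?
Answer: 57328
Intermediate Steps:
z(C) = -⅕
v(f, b) = 4
P(U, n) = 7680 + 202*n (P(U, n) = 4 + (95 + 107)*(38 + n) = 4 + 202*(38 + n) = 4 + (7676 + 202*n) = 7680 + 202*n)
P(m(8), v(z(5), 13)) - x = (7680 + 202*4) - 1*(-48840) = (7680 + 808) + 48840 = 8488 + 48840 = 57328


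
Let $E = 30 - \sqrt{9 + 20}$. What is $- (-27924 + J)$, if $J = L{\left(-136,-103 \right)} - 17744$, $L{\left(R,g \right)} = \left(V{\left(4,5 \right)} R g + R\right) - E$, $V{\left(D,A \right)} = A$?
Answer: $-24206 - \sqrt{29} \approx -24211.0$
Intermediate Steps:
$E = 30 - \sqrt{29} \approx 24.615$
$L{\left(R,g \right)} = -30 + R + \sqrt{29} + 5 R g$ ($L{\left(R,g \right)} = \left(5 R g + R\right) - \left(30 - \sqrt{29}\right) = \left(R + 5 R g\right) - \left(30 - \sqrt{29}\right) = -30 + R + \sqrt{29} + 5 R g$)
$J = 52130 + \sqrt{29}$ ($J = \left(-30 - 136 + \sqrt{29} + 5 \left(-136\right) \left(-103\right)\right) - 17744 = \left(-30 - 136 + \sqrt{29} + 70040\right) - 17744 = \left(69874 + \sqrt{29}\right) - 17744 = 52130 + \sqrt{29} \approx 52135.0$)
$- (-27924 + J) = - (-27924 + \left(52130 + \sqrt{29}\right)) = - (24206 + \sqrt{29}) = -24206 - \sqrt{29}$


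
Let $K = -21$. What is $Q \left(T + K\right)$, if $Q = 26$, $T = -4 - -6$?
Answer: $-494$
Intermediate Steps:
$T = 2$ ($T = -4 + 6 = 2$)
$Q \left(T + K\right) = 26 \left(2 - 21\right) = 26 \left(-19\right) = -494$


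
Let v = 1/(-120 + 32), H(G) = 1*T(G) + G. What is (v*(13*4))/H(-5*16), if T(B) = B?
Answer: 13/3520 ≈ 0.0036932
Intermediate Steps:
H(G) = 2*G (H(G) = 1*G + G = G + G = 2*G)
v = -1/88 (v = 1/(-88) = -1/88 ≈ -0.011364)
(v*(13*4))/H(-5*16) = (-13*4/88)/((2*(-5*16))) = (-1/88*52)/((2*(-80))) = -13/22/(-160) = -13/22*(-1/160) = 13/3520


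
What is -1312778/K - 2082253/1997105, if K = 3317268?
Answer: -4764573376247/3312466254570 ≈ -1.4384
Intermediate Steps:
-1312778/K - 2082253/1997105 = -1312778/3317268 - 2082253/1997105 = -1312778*1/3317268 - 2082253*1/1997105 = -656389/1658634 - 2082253/1997105 = -4764573376247/3312466254570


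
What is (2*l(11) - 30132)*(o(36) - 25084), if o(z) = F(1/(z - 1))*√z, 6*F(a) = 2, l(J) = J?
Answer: 755219020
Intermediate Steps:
F(a) = ⅓ (F(a) = (⅙)*2 = ⅓)
o(z) = √z/3
(2*l(11) - 30132)*(o(36) - 25084) = (2*11 - 30132)*(√36/3 - 25084) = (22 - 30132)*((⅓)*6 - 25084) = -30110*(2 - 25084) = -30110*(-25082) = 755219020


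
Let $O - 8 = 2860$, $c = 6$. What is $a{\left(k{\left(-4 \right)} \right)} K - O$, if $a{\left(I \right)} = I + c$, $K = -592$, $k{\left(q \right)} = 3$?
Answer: $-8196$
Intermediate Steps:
$O = 2868$ ($O = 8 + 2860 = 2868$)
$a{\left(I \right)} = 6 + I$ ($a{\left(I \right)} = I + 6 = 6 + I$)
$a{\left(k{\left(-4 \right)} \right)} K - O = \left(6 + 3\right) \left(-592\right) - 2868 = 9 \left(-592\right) - 2868 = -5328 - 2868 = -8196$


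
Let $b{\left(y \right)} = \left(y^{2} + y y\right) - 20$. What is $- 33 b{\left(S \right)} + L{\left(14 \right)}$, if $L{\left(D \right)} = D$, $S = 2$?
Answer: $410$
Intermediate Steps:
$b{\left(y \right)} = -20 + 2 y^{2}$ ($b{\left(y \right)} = \left(y^{2} + y^{2}\right) - 20 = 2 y^{2} - 20 = -20 + 2 y^{2}$)
$- 33 b{\left(S \right)} + L{\left(14 \right)} = - 33 \left(-20 + 2 \cdot 2^{2}\right) + 14 = - 33 \left(-20 + 2 \cdot 4\right) + 14 = - 33 \left(-20 + 8\right) + 14 = \left(-33\right) \left(-12\right) + 14 = 396 + 14 = 410$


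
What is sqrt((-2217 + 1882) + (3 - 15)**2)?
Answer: I*sqrt(191) ≈ 13.82*I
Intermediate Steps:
sqrt((-2217 + 1882) + (3 - 15)**2) = sqrt(-335 + (-12)**2) = sqrt(-335 + 144) = sqrt(-191) = I*sqrt(191)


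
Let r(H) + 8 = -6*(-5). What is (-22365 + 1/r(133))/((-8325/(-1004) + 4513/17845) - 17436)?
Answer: 4407689267510/3434606021033 ≈ 1.2833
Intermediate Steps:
r(H) = 22 (r(H) = -8 - 6*(-5) = -8 + 30 = 22)
(-22365 + 1/r(133))/((-8325/(-1004) + 4513/17845) - 17436) = (-22365 + 1/22)/((-8325/(-1004) + 4513/17845) - 17436) = (-22365 + 1/22)/((-8325*(-1/1004) + 4513*(1/17845)) - 17436) = -492029/(22*((8325/1004 + 4513/17845) - 17436)) = -492029/(22*(153090677/17916380 - 17436)) = -492029/(22*(-312236911003/17916380)) = -492029/22*(-17916380/312236911003) = 4407689267510/3434606021033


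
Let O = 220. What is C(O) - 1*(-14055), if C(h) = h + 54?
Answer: 14329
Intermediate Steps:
C(h) = 54 + h
C(O) - 1*(-14055) = (54 + 220) - 1*(-14055) = 274 + 14055 = 14329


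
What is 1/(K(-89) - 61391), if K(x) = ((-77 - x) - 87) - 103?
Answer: -1/61569 ≈ -1.6242e-5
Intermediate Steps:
K(x) = -267 - x (K(x) = (-164 - x) - 103 = -267 - x)
1/(K(-89) - 61391) = 1/((-267 - 1*(-89)) - 61391) = 1/((-267 + 89) - 61391) = 1/(-178 - 61391) = 1/(-61569) = -1/61569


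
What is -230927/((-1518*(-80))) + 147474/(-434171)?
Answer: -5137871699/2292422880 ≈ -2.2412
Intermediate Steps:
-230927/((-1518*(-80))) + 147474/(-434171) = -230927/121440 + 147474*(-1/434171) = -230927*1/121440 - 147474/434171 = -230927/121440 - 147474/434171 = -5137871699/2292422880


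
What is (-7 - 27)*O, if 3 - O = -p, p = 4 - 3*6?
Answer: 374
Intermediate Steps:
p = -14 (p = 4 - 18 = -14)
O = -11 (O = 3 - (-1)*(-14) = 3 - 1*14 = 3 - 14 = -11)
(-7 - 27)*O = (-7 - 27)*(-11) = -34*(-11) = 374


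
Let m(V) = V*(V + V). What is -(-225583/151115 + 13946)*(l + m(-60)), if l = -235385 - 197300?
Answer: 179318458343079/30223 ≈ 5.9332e+9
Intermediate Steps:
m(V) = 2*V² (m(V) = V*(2*V) = 2*V²)
l = -432685
-(-225583/151115 + 13946)*(l + m(-60)) = -(-225583/151115 + 13946)*(-432685 + 2*(-60)²) = -(-225583*1/151115 + 13946)*(-432685 + 2*3600) = -(-225583/151115 + 13946)*(-432685 + 7200) = -2107224207*(-425485)/151115 = -1*(-179318458343079/30223) = 179318458343079/30223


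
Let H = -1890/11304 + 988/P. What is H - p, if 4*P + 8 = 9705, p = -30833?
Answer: 187765677099/6089716 ≈ 30833.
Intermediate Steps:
P = 9697/4 (P = -2 + (¼)*9705 = -2 + 9705/4 = 9697/4 ≈ 2424.3)
H = 1463671/6089716 (H = -1890/11304 + 988/(9697/4) = -1890*1/11304 + 988*(4/9697) = -105/628 + 3952/9697 = 1463671/6089716 ≈ 0.24035)
H - p = 1463671/6089716 - 1*(-30833) = 1463671/6089716 + 30833 = 187765677099/6089716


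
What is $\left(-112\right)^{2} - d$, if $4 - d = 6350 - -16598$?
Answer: $35488$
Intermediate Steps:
$d = -22944$ ($d = 4 - \left(6350 - -16598\right) = 4 - \left(6350 + 16598\right) = 4 - 22948 = -22944$)
$\left(-112\right)^{2} - d = \left(-112\right)^{2} - -22944 = 12544 + 22944 = 35488$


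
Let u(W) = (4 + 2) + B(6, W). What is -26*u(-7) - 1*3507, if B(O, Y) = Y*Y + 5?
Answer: -5067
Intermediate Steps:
B(O, Y) = 5 + Y**2 (B(O, Y) = Y**2 + 5 = 5 + Y**2)
u(W) = 11 + W**2 (u(W) = (4 + 2) + (5 + W**2) = 6 + (5 + W**2) = 11 + W**2)
-26*u(-7) - 1*3507 = -26*(11 + (-7)**2) - 1*3507 = -26*(11 + 49) - 3507 = -26*60 - 3507 = -1560 - 3507 = -5067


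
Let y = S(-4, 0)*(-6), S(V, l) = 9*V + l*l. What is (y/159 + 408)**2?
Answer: 470716416/2809 ≈ 1.6757e+5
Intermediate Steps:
S(V, l) = l**2 + 9*V (S(V, l) = 9*V + l**2 = l**2 + 9*V)
y = 216 (y = (0**2 + 9*(-4))*(-6) = (0 - 36)*(-6) = -36*(-6) = 216)
(y/159 + 408)**2 = (216/159 + 408)**2 = (216*(1/159) + 408)**2 = (72/53 + 408)**2 = (21696/53)**2 = 470716416/2809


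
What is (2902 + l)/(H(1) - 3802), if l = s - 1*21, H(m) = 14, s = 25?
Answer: -1453/1894 ≈ -0.76716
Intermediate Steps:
l = 4 (l = 25 - 1*21 = 25 - 21 = 4)
(2902 + l)/(H(1) - 3802) = (2902 + 4)/(14 - 3802) = 2906/(-3788) = 2906*(-1/3788) = -1453/1894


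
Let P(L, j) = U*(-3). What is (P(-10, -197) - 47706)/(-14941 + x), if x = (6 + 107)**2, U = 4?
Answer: 7953/362 ≈ 21.970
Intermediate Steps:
x = 12769 (x = 113**2 = 12769)
P(L, j) = -12 (P(L, j) = 4*(-3) = -12)
(P(-10, -197) - 47706)/(-14941 + x) = (-12 - 47706)/(-14941 + 12769) = -47718/(-2172) = -47718*(-1/2172) = 7953/362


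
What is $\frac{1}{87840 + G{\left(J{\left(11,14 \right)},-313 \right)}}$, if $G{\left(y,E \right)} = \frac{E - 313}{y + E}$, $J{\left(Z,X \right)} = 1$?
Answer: $\frac{156}{13703353} \approx 1.1384 \cdot 10^{-5}$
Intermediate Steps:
$G{\left(y,E \right)} = \frac{-313 + E}{E + y}$
$\frac{1}{87840 + G{\left(J{\left(11,14 \right)},-313 \right)}} = \frac{1}{87840 + \frac{-313 - 313}{-313 + 1}} = \frac{1}{87840 + \frac{1}{-312} \left(-626\right)} = \frac{1}{87840 - - \frac{313}{156}} = \frac{1}{87840 + \frac{313}{156}} = \frac{1}{\frac{13703353}{156}} = \frac{156}{13703353}$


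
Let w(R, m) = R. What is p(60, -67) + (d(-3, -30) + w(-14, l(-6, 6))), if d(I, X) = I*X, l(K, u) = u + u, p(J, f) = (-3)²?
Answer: 85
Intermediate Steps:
p(J, f) = 9
l(K, u) = 2*u
p(60, -67) + (d(-3, -30) + w(-14, l(-6, 6))) = 9 + (-3*(-30) - 14) = 9 + (90 - 14) = 9 + 76 = 85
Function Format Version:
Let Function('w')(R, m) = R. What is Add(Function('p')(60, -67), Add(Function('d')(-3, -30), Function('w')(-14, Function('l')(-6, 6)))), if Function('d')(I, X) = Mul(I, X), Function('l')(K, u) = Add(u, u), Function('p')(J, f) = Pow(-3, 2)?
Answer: 85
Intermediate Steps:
Function('p')(J, f) = 9
Function('l')(K, u) = Mul(2, u)
Add(Function('p')(60, -67), Add(Function('d')(-3, -30), Function('w')(-14, Function('l')(-6, 6)))) = Add(9, Add(Mul(-3, -30), -14)) = Add(9, Add(90, -14)) = Add(9, 76) = 85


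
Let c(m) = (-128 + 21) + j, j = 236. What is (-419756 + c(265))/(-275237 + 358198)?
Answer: -419627/82961 ≈ -5.0581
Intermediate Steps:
c(m) = 129 (c(m) = (-128 + 21) + 236 = -107 + 236 = 129)
(-419756 + c(265))/(-275237 + 358198) = (-419756 + 129)/(-275237 + 358198) = -419627/82961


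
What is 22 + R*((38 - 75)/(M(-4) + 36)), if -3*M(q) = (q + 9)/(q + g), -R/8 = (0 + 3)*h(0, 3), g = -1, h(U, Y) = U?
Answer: 22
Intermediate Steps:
R = 0 (R = -8*(0 + 3)*0 = -24*0 = -8*0 = 0)
M(q) = -(9 + q)/(3*(-1 + q)) (M(q) = -(q + 9)/(3*(q - 1)) = -(9 + q)/(3*(-1 + q)))
22 + R*((38 - 75)/(M(-4) + 36)) = 22 + 0*((38 - 75)/((-9 - 1*(-4))/(3*(-1 - 4)) + 36)) = 22 + 0*(-37/((⅓)*(-9 + 4)/(-5) + 36)) = 22 + 0*(-37/((⅓)*(-⅕)*(-5) + 36)) = 22 + 0*(-37/(⅓ + 36)) = 22 + 0*(-37/109/3) = 22 + 0*(-37*3/109) = 22 + 0*(-111/109) = 22 + 0 = 22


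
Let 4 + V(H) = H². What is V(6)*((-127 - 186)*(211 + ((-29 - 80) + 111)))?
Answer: -2133408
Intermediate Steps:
V(H) = -4 + H²
V(6)*((-127 - 186)*(211 + ((-29 - 80) + 111))) = (-4 + 6²)*((-127 - 186)*(211 + ((-29 - 80) + 111))) = (-4 + 36)*(-313*(211 + (-109 + 111))) = 32*(-313*(211 + 2)) = 32*(-313*213) = 32*(-66669) = -2133408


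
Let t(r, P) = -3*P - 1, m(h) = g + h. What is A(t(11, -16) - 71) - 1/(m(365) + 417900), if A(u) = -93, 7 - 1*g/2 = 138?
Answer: -38874280/418003 ≈ -93.000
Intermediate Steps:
g = -262 (g = 14 - 2*138 = 14 - 276 = -262)
m(h) = -262 + h
t(r, P) = -1 - 3*P
A(t(11, -16) - 71) - 1/(m(365) + 417900) = -93 - 1/((-262 + 365) + 417900) = -93 - 1/(103 + 417900) = -93 - 1/418003 = -38874280/418003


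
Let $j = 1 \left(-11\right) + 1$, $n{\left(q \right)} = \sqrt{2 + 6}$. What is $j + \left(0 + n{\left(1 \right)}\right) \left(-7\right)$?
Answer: $-10 - 14 \sqrt{2} \approx -29.799$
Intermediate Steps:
$n{\left(q \right)} = 2 \sqrt{2}$ ($n{\left(q \right)} = \sqrt{8} = 2 \sqrt{2}$)
$j = -10$ ($j = -11 + 1 = -10$)
$j + \left(0 + n{\left(1 \right)}\right) \left(-7\right) = -10 + \left(0 + 2 \sqrt{2}\right) \left(-7\right) = -10 + 2 \sqrt{2} \left(-7\right) = -10 - 14 \sqrt{2}$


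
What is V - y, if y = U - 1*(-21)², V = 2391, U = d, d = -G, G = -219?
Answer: 2613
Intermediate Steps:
d = 219 (d = -1*(-219) = 219)
U = 219
y = -222 (y = 219 - 1*(-21)² = 219 - 1*441 = 219 - 441 = -222)
V - y = 2391 - 1*(-222) = 2391 + 222 = 2613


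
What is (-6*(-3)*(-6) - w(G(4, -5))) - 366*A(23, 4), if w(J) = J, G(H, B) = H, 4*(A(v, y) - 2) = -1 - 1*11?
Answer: 254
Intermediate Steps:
A(v, y) = -1 (A(v, y) = 2 + (-1 - 1*11)/4 = 2 + (-1 - 11)/4 = 2 + (1/4)*(-12) = 2 - 3 = -1)
(-6*(-3)*(-6) - w(G(4, -5))) - 366*A(23, 4) = (-6*(-3)*(-6) - 1*4) - 366*(-1) = (18*(-6) - 4) + 366 = (-108 - 4) + 366 = -112 + 366 = 254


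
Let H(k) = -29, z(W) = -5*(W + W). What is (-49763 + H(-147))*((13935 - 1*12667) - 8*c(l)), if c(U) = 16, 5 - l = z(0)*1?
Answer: -56762880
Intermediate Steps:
z(W) = -10*W
l = 5 (l = 5 - (-10*0) = 5 - 0 = 5 - 1*0 = 5 + 0 = 5)
(-49763 + H(-147))*((13935 - 1*12667) - 8*c(l)) = (-49763 - 29)*((13935 - 1*12667) - 8*16) = -49792*((13935 - 12667) - 128) = -49792*(1268 - 128) = -49792*1140 = -56762880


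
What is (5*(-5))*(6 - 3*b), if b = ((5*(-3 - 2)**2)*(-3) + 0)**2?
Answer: 10546725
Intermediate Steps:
b = 140625 (b = ((5*(-5)**2)*(-3) + 0)**2 = ((5*25)*(-3) + 0)**2 = (125*(-3) + 0)**2 = (-375 + 0)**2 = (-375)**2 = 140625)
(5*(-5))*(6 - 3*b) = (5*(-5))*(6 - 3*140625) = -25*(6 - 421875) = -25*(-421869) = 10546725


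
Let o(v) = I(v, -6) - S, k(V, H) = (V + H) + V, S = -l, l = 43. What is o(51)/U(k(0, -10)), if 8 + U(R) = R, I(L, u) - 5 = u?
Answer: -7/3 ≈ -2.3333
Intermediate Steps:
I(L, u) = 5 + u
S = -43 (S = -1*43 = -43)
k(V, H) = H + 2*V (k(V, H) = (H + V) + V = H + 2*V)
o(v) = 42 (o(v) = (5 - 6) - 1*(-43) = -1 + 43 = 42)
U(R) = -8 + R
o(51)/U(k(0, -10)) = 42/(-8 + (-10 + 2*0)) = 42/(-8 + (-10 + 0)) = 42/(-8 - 10) = 42/(-18) = 42*(-1/18) = -7/3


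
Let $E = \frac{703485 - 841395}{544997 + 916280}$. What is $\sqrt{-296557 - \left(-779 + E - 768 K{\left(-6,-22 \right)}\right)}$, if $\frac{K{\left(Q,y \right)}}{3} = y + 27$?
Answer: $\frac{2 i \sqrt{151746141855943253}}{1461277} \approx 533.16 i$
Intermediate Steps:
$K{\left(Q,y \right)} = 81 + 3 y$ ($K{\left(Q,y \right)} = 3 \left(y + 27\right) = 3 \left(27 + y\right) = 81 + 3 y$)
$E = - \frac{137910}{1461277} \approx -0.094376$
$\sqrt{-296557 - \left(-779 + E - 768 K{\left(-6,-22 \right)}\right)} = \sqrt{-296557 - \left(- \frac{1138472693}{1461277} - 768 \left(81 + 3 \left(-22\right)\right)\right)} = \sqrt{-296557 + \left(\left(779 + 768 \left(81 - 66\right)\right) + \frac{137910}{1461277}\right)} = \sqrt{-296557 + \left(\left(779 + 768 \cdot 15\right) + \frac{137910}{1461277}\right)} = \sqrt{-296557 + \left(\left(779 + 11520\right) + \frac{137910}{1461277}\right)} = \sqrt{-296557 + \left(12299 + \frac{137910}{1461277}\right)} = \sqrt{-296557 + \frac{17972383733}{1461277}} = \sqrt{- \frac{415379539556}{1461277}} = \frac{2 i \sqrt{151746141855943253}}{1461277}$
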